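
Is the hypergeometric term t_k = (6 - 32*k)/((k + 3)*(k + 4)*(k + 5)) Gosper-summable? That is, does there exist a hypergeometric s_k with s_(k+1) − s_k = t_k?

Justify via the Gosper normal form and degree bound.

Step 1: r(k) = (k + 3)*(16*k + 13)/((k + 6)*(16*k - 3)).
Gosper form: A/B · C(k+1)/C(k) with A=k + 3, B=k + 6, C=k - 3/16.
f must satisfy (k + 3)·f(k+1) − (k + 5)·f(k) = k - 3/16.
Bound: deg f ≤ 2.
A polynomial solution: f(k) = k*(15*k - 23)/128.
Certificate R = B(k−1)f/C = k*(k + 5)*(15*k - 23)/(8*(16*k - 3)) gives s_k = -k*(15*k - 23)/(4*(k + 3)*(k + 4)).
Check: Δs_k = 2*(3 - 16*k)/(k**3 + 12*k**2 + 47*k + 60). ✓

Yes. s_k = -k*(15*k - 23)/(4*(k + 3)*(k + 4)).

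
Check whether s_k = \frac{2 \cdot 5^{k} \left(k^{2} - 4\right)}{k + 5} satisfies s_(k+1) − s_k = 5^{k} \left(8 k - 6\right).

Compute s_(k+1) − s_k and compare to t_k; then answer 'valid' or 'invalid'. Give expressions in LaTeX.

Invalid: residual \frac{5^{k} \left(- 24 k^{2} - 96 k + 78\right)}{k^{2} + 11 k + 30} ≠ 0.

s_(k+1) = 10*5**k*((k + 1)**2 - 4)/(k + 6)
s_(k+1) − s_k = 5**k*(8*k**3 + 58*k**2 + 78*k - 102)/(k**2 + 11*k + 30)
(s_(k+1) − s_k) − t_k = 5**k*(-24*k**2 - 96*k + 78)/(k**2 + 11*k + 30)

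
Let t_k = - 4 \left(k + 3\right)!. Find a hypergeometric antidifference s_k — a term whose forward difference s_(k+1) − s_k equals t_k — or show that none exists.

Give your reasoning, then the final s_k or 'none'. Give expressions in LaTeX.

t_(k+1)/t_k = k + 4.
Normal form (A,B,C) = (k + 4, 1, 1).
f must satisfy (k + 4)·f(k+1) − (1)·f(k) = 1.
d = -1 from the (1,0,0) case.
d = -1 < 0 ⇒ no nonzero polynomial f; not summable.

none (Gosper's algorithm certifies no s_k)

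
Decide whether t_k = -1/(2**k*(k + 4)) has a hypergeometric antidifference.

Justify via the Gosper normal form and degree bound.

Compute t_(k+1)/t_k: get (k + 4)/(2*(k + 5)).
Gosper form: A/B · C(k+1)/C(k) with A=k/2 + 2, B=k + 5, C=1.
f must satisfy (k/2 + 2)·f(k+1) − (k + 4)·f(k) = 1.
Bound: deg f ≤ -1.
Negative degree bound (-1): no f exists, t_k not Gosper-summable.

No; the degree bound rules out any f.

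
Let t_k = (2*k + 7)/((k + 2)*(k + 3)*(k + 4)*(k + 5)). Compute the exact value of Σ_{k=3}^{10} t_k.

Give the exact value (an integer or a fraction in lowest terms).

Compute t_(k+1)/t_k: get (k + 2)*(2*k + 9)/((k + 6)*(2*k + 7)).
Gosper form: A/B · C(k+1)/C(k) with A=k + 2, B=k + 6, C=k + 7/2.
Set up (k + 2)·f(k+1) − (k + 5)·f(k) − (k + 7/2) = 0.
deg f ≤ 3 (via 1,1,1).
Match coefficients ⇒ f(k) = k*(k + 3)*(k + 6)/16.
Get s_k = R·t_k = k*(k + 6)/(8*(k**2 + 6*k + 8)) with R(k) = B(k−1)f(k)/C(k) = k*(k + 3)*(k + 5)*(k + 6)/(8*(2*k + 7)).
Verify: (2*k + 7)/(k**4 + 14*k**3 + 71*k**2 + 154*k + 120) matches t_k.
Σ_(k=3)^(10) t_k = s_(11) − s_(3) = 187/1560 − (27/280) = 32/1365.

Σ = 32/1365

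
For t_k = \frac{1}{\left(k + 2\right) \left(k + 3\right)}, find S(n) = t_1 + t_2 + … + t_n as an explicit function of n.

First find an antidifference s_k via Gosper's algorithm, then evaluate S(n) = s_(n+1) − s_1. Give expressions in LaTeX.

S(n) = \frac{n}{3 \left(n + 3\right)}

Compute t_(k+1)/t_k: get (k + 2)/(k + 4).
Gosper form: A/B · C(k+1)/C(k) with A=k + 2, B=k + 4, C=1.
Key eq: (k + 2)·f(k+1) = (k + 3)·f(k) + (1).
From deg A=1, deg B=1, deg C=0: d=1.
Solve for f: f(k) = k/2 (degree 1 ≤ 1).
So s_k = (B(k−1)f/C)·t_k = (k*(k + 3)/2)·t_k = k/(2*(k + 2)).
Verify: 1/(k**2 + 5*k + 6) matches t_k.
s_(n+1) = (n + 1)/(2*(n + 3)) and s_(1) = 1/6, so S(n) = n/(3*(n + 3)).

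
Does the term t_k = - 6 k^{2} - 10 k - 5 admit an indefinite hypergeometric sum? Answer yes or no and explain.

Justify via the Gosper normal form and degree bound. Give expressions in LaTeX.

Yes. s_k = k \left(- 2 k^{2} - 2 k - 1\right).

The ratio is (6*k**2 + 22*k + 21)/(6*k**2 + 10*k + 5).
Gosper form: A/B · C(k+1)/C(k) with A=1, B=1, C=k**2 + 5*k/3 + 5/6.
Solve (1)·f(k+1) − (1)·f(k) = k**2 + 5*k/3 + 5/6.
deg f ≤ 3 (via 0,0,2).
A polynomial solution: f(k) = k*(2*k**2 + 2*k + 1)/6.
Then R = B(k−1)f/C = k*(2*k**2 + 2*k + 1)/(6*k**2 + 10*k + 5), so s_k = R(k)·t_k = k*(-2*k**2 - 2*k - 1).
Check: Δs_k = -6*k**2 - 10*k - 5. ✓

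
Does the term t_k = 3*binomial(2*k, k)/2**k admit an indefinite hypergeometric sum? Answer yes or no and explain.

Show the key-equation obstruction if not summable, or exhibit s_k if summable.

No — key equation has no polynomial f.

Step 1: r(k) = (2*k + 1)/(k + 1).
Take A(k)=2*k + 1, B(k)=k + 1, C(k)=1.
Need (2*k + 1)·f(k+1) − (k)·f(k) = 1.
Degrees (1,1,0) ⇒ d ≤ -1.
Bound -1 < 0, so the key equation has no polynomial solution.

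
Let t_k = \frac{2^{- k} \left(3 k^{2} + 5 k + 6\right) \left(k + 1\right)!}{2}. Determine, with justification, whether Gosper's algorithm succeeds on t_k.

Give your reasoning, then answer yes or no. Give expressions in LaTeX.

t_(k+1)/t_k = (k + 2)*(5*k + 3*(k + 1)**2 + 11)/(2*(3*k**2 + 5*k + 6)).
Normal form (A,B,C) = (k/2 + 1, 1, k**2 + 5*k/3 + 2).
Need (k/2 + 1)·f(k+1) − (1)·f(k) = k**2 + 5*k/3 + 2.
From deg A=1, deg B=0, deg C=2: d=1.
Solve for f: f(k) = 2*(3*k + 2)/3 (degree 1 ≤ 1).
Certificate R = B(k−1)f/C = 2*(3*k + 2)/(3*k**2 + 5*k + 6) gives s_k = (3*k + 2)*factorial(k + 1)/2**k.
Δs = (3*k**2 + 5*k + 6)*factorial(k + 1)/(2*2**k), as required.

Yes. s_k = 2^{- k} \left(3 k + 2\right) \left(k + 1\right)!.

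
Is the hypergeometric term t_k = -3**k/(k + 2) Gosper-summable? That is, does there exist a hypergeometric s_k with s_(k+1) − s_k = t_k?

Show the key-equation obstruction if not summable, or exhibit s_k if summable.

No — t_k has no hypergeometric antidifference.

The ratio is 3*(k + 2)/(k + 3).
So A=3*k + 6 and B=k + 3, with C=1.
Need (3*k + 6)·f(k+1) − (k + 2)·f(k) = 1.
Bound: deg f ≤ -1.
d = -1 < 0 ⇒ no nonzero polynomial f; not summable.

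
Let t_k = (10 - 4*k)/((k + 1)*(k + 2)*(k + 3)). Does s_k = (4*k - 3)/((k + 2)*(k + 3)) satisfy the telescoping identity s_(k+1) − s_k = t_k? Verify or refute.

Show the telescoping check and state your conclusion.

Invalid: residual 2*(8*k - 13)/(k**4 + 10*k**3 + 35*k**2 + 50*k + 24) ≠ 0.

s_(k+1) = (4*k + 1)/((k + 3)*(k + 4))
s_(k+1) − s_k = 2*(7 - 2*k)/(k**3 + 9*k**2 + 26*k + 24)
(s_(k+1) − s_k) − t_k = 2*(8*k - 13)/(k**4 + 10*k**3 + 35*k**2 + 50*k + 24)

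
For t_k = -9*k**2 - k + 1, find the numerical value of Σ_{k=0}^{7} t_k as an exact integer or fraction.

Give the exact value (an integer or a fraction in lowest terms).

Ratio r(k) = (k + 9*(k + 1)**2)/(9*k**2 + k - 1).
A = 1, B = 1, C = k**2 + k/9 - 1/9.
Solve (1)·f(k+1) − (1)·f(k) = k**2 + k/9 - 1/9.
deg f ≤ 3 (via 0,0,2).
A polynomial solution: f(k) = k**2*(3*k - 4)/9.
So s_k = (B(k−1)f/C)·t_k = (k**2*(3*k - 4)/(9*k**2 + k - 1))·t_k = k**2*(4 - 3*k).
Verify: -9*k**2 - k + 1 matches t_k.
Sum = s_(8) − s_(0); s_(8) = -1280, s_(0) = 0 ⇒ -1280.

Σ = -1280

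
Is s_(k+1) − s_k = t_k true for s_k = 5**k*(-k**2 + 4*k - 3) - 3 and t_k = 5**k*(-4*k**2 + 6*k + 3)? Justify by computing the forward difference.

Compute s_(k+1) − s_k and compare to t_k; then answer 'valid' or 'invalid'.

s_(k+1) = 5**(k + 1)*(4*k - (k + 1)**2 + 1) - 3
s_(k+1) − s_k = 5**k*(-4*k**2 + 6*k + 3)
(s_(k+1) − s_k) − t_k = 0

Valid — Δs_k = t_k.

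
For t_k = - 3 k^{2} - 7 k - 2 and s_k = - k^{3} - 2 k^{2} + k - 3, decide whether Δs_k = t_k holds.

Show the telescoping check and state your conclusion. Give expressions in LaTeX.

valid; difference matches t_k

s_(k+1) = k - (k + 1)**3 - 2*(k + 1)**2 - 2
s_(k+1) − s_k = -3*k**2 - 7*k - 2
(s_(k+1) − s_k) − t_k = 0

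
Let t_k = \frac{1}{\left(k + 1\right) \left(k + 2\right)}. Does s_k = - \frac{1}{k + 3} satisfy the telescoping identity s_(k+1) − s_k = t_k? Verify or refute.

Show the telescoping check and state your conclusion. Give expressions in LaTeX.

Invalid: residual \frac{2 \left(- 2 k - 5\right)}{k^{4} + 10 k^{3} + 35 k^{2} + 50 k + 24} ≠ 0.

s_(k+1) = -1/(k + 4)
s_(k+1) − s_k = 1/((k + 3)*(k + 4))
(s_(k+1) − s_k) − t_k = 2*(-2*k - 5)/(k**4 + 10*k**3 + 35*k**2 + 50*k + 24)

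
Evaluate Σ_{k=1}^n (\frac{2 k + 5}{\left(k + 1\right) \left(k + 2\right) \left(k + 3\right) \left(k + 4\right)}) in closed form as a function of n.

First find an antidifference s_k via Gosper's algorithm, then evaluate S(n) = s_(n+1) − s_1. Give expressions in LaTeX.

r(k) = (k + 1)*(2*k + 7)/((k + 5)*(2*k + 5)) after simplifying.
Gosper form: A/B · C(k+1)/C(k) with A=k + 1, B=k + 5, C=k + 5/2.
Need (k + 1)·f(k+1) − (k + 4)·f(k) = k + 5/2.
Degrees (1,1,1) ⇒ d ≤ 3.
Solve for f: f(k) = k*(k + 2)*(k + 4)/6 (degree 3 ≤ 3).
So s_k = (B(k−1)f/C)·t_k = (k*(k + 2)*(k + 4)**2/(3*(2*k + 5)))·t_k = k*(k + 4)/(3*(k**2 + 4*k + 3)).
s_(k+1) − s_k = (2*k + 5)/(k**4 + 10*k**3 + 35*k**2 + 50*k + 24) = t_k.
Telescope: S(n) = s_(n+1) − s_(1) = (n**2 + 6*n + 5)/(3*(n**2 + 6*n + 8)) − (5/24) = n*(n + 6)/(8*(n**2 + 6*n + 8)).

S(n) = \frac{n \left(n + 6\right)}{8 \left(n^{2} + 6 n + 8\right)}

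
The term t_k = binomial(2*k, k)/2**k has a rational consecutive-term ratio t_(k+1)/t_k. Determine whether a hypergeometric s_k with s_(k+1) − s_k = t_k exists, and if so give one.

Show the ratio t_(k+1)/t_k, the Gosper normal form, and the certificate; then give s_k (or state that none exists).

not Gosper-summable; s_k does not exist

Compute t_(k+1)/t_k: get (2*k + 1)/(k + 1).
Take A(k)=2*k + 1, B(k)=k + 1, C(k)=1.
Need (2*k + 1)·f(k+1) − (k)·f(k) = 1.
From deg A=1, deg B=1, deg C=0: d=-1.
Bound -1 < 0, so the key equation has no polynomial solution.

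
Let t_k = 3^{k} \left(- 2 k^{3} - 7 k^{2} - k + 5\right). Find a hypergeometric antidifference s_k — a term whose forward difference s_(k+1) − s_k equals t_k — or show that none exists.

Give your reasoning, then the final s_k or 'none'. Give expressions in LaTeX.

s_k = 3^{k} \left(- k^{3} + k^{2} + k + 1\right)

Step 1: r(k) = 3*(2*k**3 + 13*k**2 + 21*k + 5)/(2*k**3 + 7*k**2 + k - 5).
Normal form (A,B,C) = (3, 1, k**3 + 7*k**2/2 + k/2 - 5/2).
f must satisfy (3)·f(k+1) − (1)·f(k) = k**3 + 7*k**2/2 + k/2 - 5/2.
d = 3 from the (0,0,3) case.
Solving with deg f ≤ 3: f(k) = (k**3 - k**2 - k - 1)/2.
Get s_k = R·t_k = 3**k*(-k**3 + k**2 + k + 1) with R(k) = B(k−1)f(k)/C(k) = (k**3 - k**2 - k - 1)/(2*k**3 + 7*k**2 + k - 5).
Verify: 3**k*(-2*k**3 - 7*k**2 - k + 5) matches t_k.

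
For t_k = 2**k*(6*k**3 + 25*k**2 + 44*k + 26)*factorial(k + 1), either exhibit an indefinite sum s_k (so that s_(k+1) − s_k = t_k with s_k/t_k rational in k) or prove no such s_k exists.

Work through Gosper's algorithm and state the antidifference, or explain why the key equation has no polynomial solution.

The ratio is 2*(6*k**4 + 55*k**3 + 198*k**2 + 325*k + 202)/(6*k**3 + 25*k**2 + 44*k + 26).
A = 2*k + 4, B = 1, C = k**3 + 25*k**2/6 + 22*k/3 + 13/3.
Solve (2*k + 4)·f(k+1) − (1)·f(k) = k**3 + 25*k**2/6 + 22*k/3 + 13/3.
Bound: deg f ≤ 2.
Coefficient equations give f(k) = (3*k**2 + 2*k + 2)/6.
R(k) = B(k−1)·f(k)/C(k) = (3*k**2 + 2*k + 2)/(6*k**3 + 25*k**2 + 44*k + 26); s_k = R·t_k = 2**k*(3*k**2 + 2*k + 2)*factorial(k + 1).
Δs = 2**k*(6*k**3 + 25*k**2 + 44*k + 26)*factorial(k + 1), as required.

s_k = 2**k*(3*k**2 + 2*k + 2)*factorial(k + 1)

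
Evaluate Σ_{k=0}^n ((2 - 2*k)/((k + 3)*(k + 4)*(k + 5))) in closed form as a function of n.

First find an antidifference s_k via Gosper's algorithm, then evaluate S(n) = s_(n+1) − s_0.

S(n) = (-n**2 + 3*n + 4)/(6*(n**2 + 9*n + 20))

The ratio is k*(k + 3)/((k - 1)*(k + 6)).
Factor: A=k + 3; B=k + 6; C=k - 1.
f must satisfy (k + 3)·f(k+1) − (k + 5)·f(k) = k - 1.
Degrees (1,1,1) ⇒ d ≤ 2.
Coefficient equations give f(k) = k*(k - 5)/12.
Then R = B(k−1)f/C = k*(k - 5)*(k + 5)/(12*(k - 1)), so s_k = R(k)·t_k = -k*(k - 5)/(6*(k + 3)*(k + 4)).
Δs = 2*(1 - k)/(k**3 + 12*k**2 + 47*k + 60), as required.
Σ_(k=0)^n t_k = s_(n+1) − s_(0) = ((-n**2 + 3*n + 4)/(6*(n**2 + 9*n + 20))) − (0), i.e. (-n**2 + 3*n + 4)/(6*(n**2 + 9*n + 20)).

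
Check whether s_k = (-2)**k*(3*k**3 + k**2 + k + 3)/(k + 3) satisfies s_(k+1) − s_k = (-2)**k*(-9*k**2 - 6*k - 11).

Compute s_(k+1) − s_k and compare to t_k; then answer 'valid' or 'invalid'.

Invalid: residual 18*(-2)**k*(k**3 + 4*k**2 + 3*k + 4)/(k**2 + 7*k + 12) ≠ 0.

s_(k+1) = (-2)**(k + 1)*(k + 3*(k + 1)**3 + (k + 1)**2 + 4)/(k + 4)
s_(k+1) − s_k = (-2)**k*(-9*k**4 - 51*k**3 - 89*k**2 - 95*k - 60)/(k**2 + 7*k + 12)
(s_(k+1) − s_k) − t_k = 18*(-2)**k*(k**3 + 4*k**2 + 3*k + 4)/(k**2 + 7*k + 12)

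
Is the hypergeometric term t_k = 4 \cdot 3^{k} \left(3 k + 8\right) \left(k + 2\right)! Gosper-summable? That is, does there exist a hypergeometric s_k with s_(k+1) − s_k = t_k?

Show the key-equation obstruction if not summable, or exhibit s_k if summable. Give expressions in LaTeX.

Ratio r(k) = 3*(k + 3)*(3*k + 11)/(3*k + 8).
Gosper form: A/B · C(k+1)/C(k) with A=3*k + 9, B=1, C=k + 8/3.
f must satisfy (3*k + 9)·f(k+1) − (1)·f(k) = k + 8/3.
Bound: deg f ≤ 0.
A polynomial solution: f(k) = 1/3.
Then R = B(k−1)f/C = 1/(3*k + 8), so s_k = R(k)·t_k = 4*3**k*factorial(k + 2).
Δs = 4*3**k*(3*k + 8)*factorial(k + 2), as required.

Yes. s_k = 4 \cdot 3^{k} \left(k + 2\right)!.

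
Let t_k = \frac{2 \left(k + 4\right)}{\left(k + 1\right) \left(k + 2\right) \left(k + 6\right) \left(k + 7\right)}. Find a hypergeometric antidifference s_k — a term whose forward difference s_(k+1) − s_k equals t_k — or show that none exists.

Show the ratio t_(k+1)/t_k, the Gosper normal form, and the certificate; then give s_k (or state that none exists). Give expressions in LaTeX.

s_k = \frac{k \left(k + 7\right)}{6 \left(k^{2} + 7 k + 6\right)}

The ratio is (k + 1)*(k + 5)*(k + 6)/((k + 3)*(k + 4)*(k + 8)).
Factor: A=k + 1; B=k + 8; C=k**4 + 16*k**3 + 95*k**2 + 248*k + 240.
f must satisfy (k + 1)·f(k+1) − (k + 7)·f(k) = k**4 + 16*k**3 + 95*k**2 + 248*k + 240.
d = 6 from the (1,1,4) case.
Coefficient equations give f(k) = k*(k + 2)*(k + 3)*(k + 4)*(k + 5)*(k + 7)/12.
R(k) = B(k−1)·f(k)/C(k) = k*(k + 2)*(k + 7)**2/(12*(k + 4)); s_k = R·t_k = k*(k + 7)/(6*(k**2 + 7*k + 6)).
Check: Δs_k = 2*(k + 4)/(k**4 + 16*k**3 + 83*k**2 + 152*k + 84). ✓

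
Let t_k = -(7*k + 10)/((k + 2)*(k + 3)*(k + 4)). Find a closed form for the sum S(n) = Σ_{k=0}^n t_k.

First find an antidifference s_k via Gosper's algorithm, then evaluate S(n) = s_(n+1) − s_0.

Ratio r(k) = (k + 2)*(7*k + 17)/((k + 5)*(7*k + 10)).
Normal form (A,B,C) = (k + 2, k + 5, k + 10/7).
Need (k + 2)·f(k+1) − (k + 4)·f(k) = k + 10/7.
d = 2 from the (1,1,1) case.
Match coefficients ⇒ f(k) = k*(2*k + 3)/7.
Certificate R = B(k−1)f/C = k*(k + 4)*(2*k + 3)/(7*k + 10) gives s_k = k*(-2*k - 3)/((k + 2)*(k + 3)).
Verify: (-7*k - 10)/(k**3 + 9*k**2 + 26*k + 24) matches t_k.
Evaluate: s_(n+1) = (-2*n**2 - 7*n - 5)/(n**2 + 7*n + 12); subtract s_(0) = 0 ⇒ S(n) = (-2*n**2 - 7*n - 5)/(n**2 + 7*n + 12).

S(n) = (-2*n**2 - 7*n - 5)/(n**2 + 7*n + 12)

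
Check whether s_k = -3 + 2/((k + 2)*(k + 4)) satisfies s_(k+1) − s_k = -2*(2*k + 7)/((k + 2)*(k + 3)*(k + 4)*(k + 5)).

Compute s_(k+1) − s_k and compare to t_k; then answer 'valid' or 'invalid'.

s_(k+1) = -3 + 2/((k + 3)*(k + 5))
s_(k+1) − s_k = 2*(-2*k - 7)/(k**4 + 14*k**3 + 71*k**2 + 154*k + 120)
(s_(k+1) − s_k) − t_k = 0

valid (s_(k+1) − s_k reduces to t_k)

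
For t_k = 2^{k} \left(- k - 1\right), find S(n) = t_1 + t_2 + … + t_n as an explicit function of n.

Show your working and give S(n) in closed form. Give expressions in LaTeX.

Ratio r(k) = 2*(k + 2)/(k + 1).
So A=2 and B=1, with C=k + 1.
f must satisfy (2)·f(k+1) − (1)·f(k) = k + 1.
From deg A=0, deg B=0, deg C=1: d=1.
Solve for f: f(k) = k - 1 (degree 1 ≤ 1).
Certificate R = B(k−1)f/C = (k - 1)/(k + 1) gives s_k = 2**k*(1 - k).
Δs = 2**k*(-k - 1), as required.
Evaluate: s_(n+1) = -2**(n + 1)*n; subtract s_(1) = 0 ⇒ S(n) = -2**(n + 1)*n.

S(n) = - 2^{n + 1} n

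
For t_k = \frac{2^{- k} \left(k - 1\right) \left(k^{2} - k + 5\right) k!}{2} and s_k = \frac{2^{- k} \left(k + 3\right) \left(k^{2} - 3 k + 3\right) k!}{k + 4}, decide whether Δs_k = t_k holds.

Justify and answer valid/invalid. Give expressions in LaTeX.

Invalid: residual - \frac{2^{- k} \left(k^{4} + 2 k^{3} - 4 k^{2} + 25 k - 26\right) k!}{2 \left(k + 4\right) \left(k + 5\right)} ≠ 0.

s_(k+1) = (k + 4)*(k**2 - k + 1)*factorial(k + 1)/(2*2**k*(k + 5))
s_(k+1) − s_k = (k**5 + 6*k**4 + 6*k**3 + 13*k**2 + 50*k - 74)*factorial(k)/(2*2**k*(k + 4)*(k + 5))
(s_(k+1) − s_k) − t_k = -(k**4 + 2*k**3 - 4*k**2 + 25*k - 26)*factorial(k)/(2*2**k*(k + 4)*(k + 5))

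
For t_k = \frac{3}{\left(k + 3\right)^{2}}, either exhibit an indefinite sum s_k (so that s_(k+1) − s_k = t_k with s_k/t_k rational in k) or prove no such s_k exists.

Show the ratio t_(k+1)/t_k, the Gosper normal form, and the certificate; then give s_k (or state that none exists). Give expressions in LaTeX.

r(k) = (k + 3)**2/(k + 4)**2 after simplifying.
A = k**2 + 6*k + 9, B = k**2 + 8*k + 16, C = 1.
Need (k**2 + 6*k + 9)·f(k+1) − (k**2 + 6*k + 9)·f(k) = 1.
d = 0 from the (2,2,0) case.
Write f(k) = c0. Then LHS − RHS = -1, requiring -1 = 0: contradictory. No certificate.

not Gosper-summable; s_k does not exist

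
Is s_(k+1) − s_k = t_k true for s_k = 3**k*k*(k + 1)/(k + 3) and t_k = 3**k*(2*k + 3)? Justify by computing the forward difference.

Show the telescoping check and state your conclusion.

s_(k+1) = 3**(k + 1)*(k + 1)*(k + 2)/(k + 4)
s_(k+1) − s_k = 3**k*(k + 1)*(-k*(k + 4) + 3*(k + 2)*(k + 3))/((k + 3)*(k + 4))
(s_(k+1) − s_k) − t_k = 3**k*(-4*k**2 - 16*k - 18)/(k**2 + 7*k + 12)

Invalid: residual 3**k*(-4*k**2 - 16*k - 18)/(k**2 + 7*k + 12) ≠ 0.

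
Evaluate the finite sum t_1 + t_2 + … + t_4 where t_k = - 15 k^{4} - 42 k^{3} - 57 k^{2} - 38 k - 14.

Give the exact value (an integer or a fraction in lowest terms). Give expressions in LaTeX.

Σ = -11656

r(k) = (15*k**4 + 102*k**3 + 273*k**2 + 338*k + 166)/(15*k**4 + 42*k**3 + 57*k**2 + 38*k + 14) after simplifying.
Take A(k)=1, B(k)=1, C(k)=k**4 + 14*k**3/5 + 19*k**2/5 + 38*k/15 + 14/15.
Solve (1)·f(k+1) − (1)·f(k) = k**4 + 14*k**3/5 + 19*k**2/5 + 38*k/15 + 14/15.
d = 5 from the (0,0,4) case.
Solve for f: f(k) = k*(3*k**4 + 3*k**3 + 3*k**2 + k + 4)/15 (degree 5 ≤ 5).
Get s_k = R·t_k = k*(-3*k**4 - 3*k**3 - 3*k**2 - k - 4) with R(k) = B(k−1)f(k)/C(k) = k*(3*k**4 + 3*k**3 + 3*k**2 + k + 4)/(15*k**4 + 42*k**3 + 57*k**2 + 38*k + 14).
s_(k+1) − s_k = -15*k**4 - 42*k**3 - 57*k**2 - 38*k - 14 = t_k.
Telescoping: Σ = s_(5) − s_(1) = -11670 − (-14) = -11656.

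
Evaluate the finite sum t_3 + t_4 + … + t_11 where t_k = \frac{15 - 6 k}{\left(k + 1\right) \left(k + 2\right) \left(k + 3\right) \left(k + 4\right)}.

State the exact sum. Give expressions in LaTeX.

Compute t_(k+1)/t_k: get (k + 1)*(2*k - 3)/((k + 5)*(2*k - 5)).
A = k + 1, B = k + 5, C = k - 5/2.
Key eq: (k + 1)·f(k+1) = (k + 4)·f(k) + (k - 5/2).
Degrees (1,1,1) ⇒ d ≤ 3.
Coefficient equations give f(k) = -k*(2*k**2 + 12*k + 31)/18.
So s_k = (B(k−1)f/C)·t_k = (-k*(k + 4)*(2*k**2 + 12*k + 31)/(9*(2*k - 5)))·t_k = k*(2*k**2 + 12*k + 31)/(3*(k + 1)*(k + 2)*(k + 3)).
Check: Δs_k = 3*(5 - 2*k)/(k**4 + 10*k**3 + 35*k**2 + 50*k + 24). ✓
Evaluate s at k=12 and k=3: 926/1365 and 17/24; difference -109/3640.

Σ = -109/3640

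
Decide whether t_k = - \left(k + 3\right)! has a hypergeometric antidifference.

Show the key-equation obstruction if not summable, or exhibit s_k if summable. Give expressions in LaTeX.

No — key equation has no polynomial f.

Compute t_(k+1)/t_k: get k + 4.
Normal form (A,B,C) = (k + 4, 1, 1).
Solve (k + 4)·f(k+1) − (1)·f(k) = 1.
Degrees (1,0,0) ⇒ d ≤ -1.
d = -1 < 0 ⇒ no nonzero polynomial f; not summable.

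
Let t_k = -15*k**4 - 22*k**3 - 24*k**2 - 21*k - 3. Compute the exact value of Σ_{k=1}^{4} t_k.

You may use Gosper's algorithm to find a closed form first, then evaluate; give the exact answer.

Σ = -8452

Compute t_(k+1)/t_k: get (15*k**4 + 82*k**3 + 180*k**2 + 195*k + 85)/(15*k**4 + 22*k**3 + 24*k**2 + 21*k + 3).
Factor: A=1; B=1; C=k**4 + 22*k**3/15 + 8*k**2/5 + 7*k/5 + 1/5.
Solve (1)·f(k+1) − (1)·f(k) = k**4 + 22*k**3/15 + 8*k**2/5 + 7*k/5 + 1/5.
d = 5 from the (0,0,4) case.
Solve for f: f(k) = k*(3*k**4 - 2*k**3 + 2*k**2 + 4*k - 4)/15 (degree 5 ≤ 5).
So s_k = (B(k−1)f/C)·t_k = (k*(3*k**4 - 2*k**3 + 2*k**2 + 4*k - 4)/(15*k**4 + 22*k**3 + 24*k**2 + 21*k + 3))·t_k = k*(-3*k**4 + 2*k**3 - 2*k**2 - 4*k + 4).
Check: Δs_k = -15*k**4 - 22*k**3 - 24*k**2 - 21*k - 3. ✓
Evaluate s at k=5 and k=1: -8455 and -3; difference -8452.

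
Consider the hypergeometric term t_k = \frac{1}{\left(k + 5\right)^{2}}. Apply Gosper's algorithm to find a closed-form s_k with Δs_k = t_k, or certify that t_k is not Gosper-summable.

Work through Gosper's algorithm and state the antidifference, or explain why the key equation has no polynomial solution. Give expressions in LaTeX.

none — t_k is not Gosper-summable

The ratio is (k + 5)**2/(k + 6)**2.
So A=k**2 + 10*k + 25 and B=k**2 + 12*k + 36, with C=1.
f must satisfy (k**2 + 10*k + 25)·f(k+1) − (k**2 + 10*k + 25)·f(k) = 1.
From deg A=2, deg B=2, deg C=0: d=0.
Write f(k) = c0. Then LHS − RHS = -1, requiring -1 = 0: contradictory. No certificate.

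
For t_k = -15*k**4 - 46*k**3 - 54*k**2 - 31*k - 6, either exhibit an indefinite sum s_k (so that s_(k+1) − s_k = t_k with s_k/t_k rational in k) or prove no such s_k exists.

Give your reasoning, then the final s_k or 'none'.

s_k = -3*k**5 - 4*k**4 + k

The ratio is (15*k**4 + 106*k**3 + 282*k**2 + 337*k + 152)/(15*k**4 + 46*k**3 + 54*k**2 + 31*k + 6).
Gosper form: A/B · C(k+1)/C(k) with A=1, B=1, C=k**4 + 46*k**3/15 + 18*k**2/5 + 31*k/15 + 2/5.
f must satisfy (1)·f(k+1) − (1)·f(k) = k**4 + 46*k**3/15 + 18*k**2/5 + 31*k/15 + 2/5.
deg f ≤ 5 (via 0,0,4).
Solving with deg f ≤ 5: f(k) = k*(3*k**4 + 4*k**3 - 1)/15.
Certificate R = B(k−1)f/C = k*(3*k**4 + 4*k**3 - 1)/(15*k**4 + 46*k**3 + 54*k**2 + 31*k + 6) gives s_k = -3*k**5 - 4*k**4 + k.
Check: Δs_k = -15*k**4 - 46*k**3 - 54*k**2 - 31*k - 6. ✓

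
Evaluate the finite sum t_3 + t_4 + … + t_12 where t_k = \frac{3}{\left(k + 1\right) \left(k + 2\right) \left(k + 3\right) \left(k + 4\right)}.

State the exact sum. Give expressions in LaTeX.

Σ = 9/1120

t_(k+1)/t_k = (k + 1)/(k + 5).
Take A(k)=k + 1, B(k)=k + 5, C(k)=1.
Set up (k + 1)·f(k+1) − (k + 4)·f(k) − (1) = 0.
deg f ≤ 3 (via 1,1,0).
A polynomial solution: f(k) = k*(k**2 + 6*k + 11)/18.
So s_k = (B(k−1)f/C)·t_k = (k*(k + 4)*(k**2 + 6*k + 11)/18)·t_k = k*(k**2 + 6*k + 11)/(6*(k + 1)*(k + 2)*(k + 3)).
Verify: 3/(k**4 + 10*k**3 + 35*k**2 + 50*k + 24) matches t_k.
Σ_(k=3)^(12) t_k = s_(13) − s_(3) = 559/3360 − (19/120) = 9/1120.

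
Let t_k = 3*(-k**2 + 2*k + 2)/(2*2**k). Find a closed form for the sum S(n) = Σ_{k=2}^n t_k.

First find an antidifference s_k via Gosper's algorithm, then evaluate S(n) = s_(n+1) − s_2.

t_(k+1)/t_k = (k**2 - 3)/(2*(k**2 - 2*k - 2)).
Gosper form: A/B · C(k+1)/C(k) with A=1/2, B=1, C=k**2 - 2*k - 2.
Need (1/2)·f(k+1) − (1)·f(k) = k**2 - 2*k - 2.
Bound: deg f ≤ 2.
Coefficient equations give f(k) = -2*(k - 1)*(k + 1).
R(k) = B(k−1)·f(k)/C(k) = -2*(k - 1)*(k + 1)/(k**2 - 2*k - 2); s_k = R·t_k = 3*(k**2 - 1)/2**k.
Verify: 3*(-k**2 + 2*k + 2)/(2*2**k) matches t_k.
Σ_(k=2)^n t_k = s_(n+1) − s_(2) = (3*2**(-n - 1)*n*(n + 2)) − (9/4), i.e. 3*2**(-n - 2)*(-3*2**n + 2*n**2 + 4*n).

S(n) = 3*2**(-n - 2)*(-3*2**n + 2*n**2 + 4*n)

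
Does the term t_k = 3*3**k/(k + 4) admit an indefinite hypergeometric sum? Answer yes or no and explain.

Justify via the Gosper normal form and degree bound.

Compute t_(k+1)/t_k: get 3*(k + 4)/(k + 5).
Gosper form: A/B · C(k+1)/C(k) with A=3*k + 12, B=k + 5, C=1.
Need (3*k + 12)·f(k+1) − (k + 4)·f(k) = 1.
d = -1 from the (1,1,0) case.
d = -1 < 0 ⇒ no nonzero polynomial f; not summable.

No; the degree bound rules out any f.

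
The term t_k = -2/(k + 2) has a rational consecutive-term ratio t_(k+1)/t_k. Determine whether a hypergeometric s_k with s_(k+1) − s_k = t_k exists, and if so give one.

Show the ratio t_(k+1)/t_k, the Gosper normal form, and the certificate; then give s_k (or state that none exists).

t_(k+1)/t_k = (k + 2)/(k + 3).
A = k + 2, B = k + 3, C = 1.
f must satisfy (k + 2)·f(k+1) − (k + 2)·f(k) = 1.
d = 0 from the (1,1,0) case.
Generic f = c0 gives residual -1; -1 = 0 cannot hold, so t_k is not Gosper-summable.

none — t_k is not Gosper-summable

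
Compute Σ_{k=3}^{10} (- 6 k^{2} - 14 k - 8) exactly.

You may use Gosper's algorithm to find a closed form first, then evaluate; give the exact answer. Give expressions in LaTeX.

Σ = -3072

r(k) = (3*k**2 + 13*k + 14)/(3*k**2 + 7*k + 4) after simplifying.
Take A(k)=1, B(k)=1, C(k)=k**2 + 7*k/3 + 4/3.
f must satisfy (1)·f(k+1) − (1)·f(k) = k**2 + 7*k/3 + 4/3.
Degrees (0,0,2) ⇒ d ≤ 3.
A polynomial solution: f(k) = k*(k + 1)**2/3.
R(k) = B(k−1)·f(k)/C(k) = k*(k + 1)/(3*k + 4); s_k = R·t_k = 2*k*(-k**2 - 2*k - 1).
Δs = -6*k**2 - 14*k - 8, as required.
Telescoping: Σ = s_(11) − s_(3) = -3168 − (-96) = -3072.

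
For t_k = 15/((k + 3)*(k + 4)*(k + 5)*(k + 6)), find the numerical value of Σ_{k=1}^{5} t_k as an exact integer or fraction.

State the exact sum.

Step 1: r(k) = (k + 3)/(k + 7).
Gosper form: A/B · C(k+1)/C(k) with A=k + 3, B=k + 7, C=1.
Solve (k + 3)·f(k+1) − (k + 6)·f(k) = 1.
d = 3 from the (1,1,0) case.
Solving with deg f ≤ 3: f(k) = k*(k**2 + 12*k + 47)/180.
So s_k = (B(k−1)f/C)·t_k = (k*(k + 6)*(k**2 + 12*k + 47)/180)·t_k = k*(k**2 + 12*k + 47)/(12*(k + 3)*(k + 4)*(k + 5)).
Δs = 15/(k**4 + 18*k**3 + 119*k**2 + 342*k + 360), as required.
Evaluate s at k=6 and k=1: 31/396 and 1/24; difference 29/792.

Σ = 29/792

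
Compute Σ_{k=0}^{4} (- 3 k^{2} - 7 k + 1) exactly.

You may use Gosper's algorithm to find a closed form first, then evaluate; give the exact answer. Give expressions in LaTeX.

Σ = -155

Step 1: r(k) = (3*k**2 + 13*k + 9)/(3*k**2 + 7*k - 1).
Gosper form: A/B · C(k+1)/C(k) with A=1, B=1, C=k**2 + 7*k/3 - 1/3.
Set up (1)·f(k+1) − (1)·f(k) − (k**2 + 7*k/3 - 1/3) = 0.
Bound: deg f ≤ 3.
Match coefficients ⇒ f(k) = k*(k**2 + 2*k - 4)/3.
So s_k = (B(k−1)f/C)·t_k = (k*(k**2 + 2*k - 4)/(3*k**2 + 7*k - 1))·t_k = k*(-k**2 - 2*k + 4).
Verify: -3*k**2 - 7*k + 1 matches t_k.
Telescoping: Σ = s_(5) − s_(0) = -155 − (0) = -155.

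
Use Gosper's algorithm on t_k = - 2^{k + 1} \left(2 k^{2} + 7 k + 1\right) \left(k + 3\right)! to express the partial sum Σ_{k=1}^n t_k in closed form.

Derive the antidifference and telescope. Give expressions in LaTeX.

S(n) = - 2^{n + 2} n \left(n + 4\right)!

t_(k+1)/t_k = 2*(2*k**3 + 19*k**2 + 54*k + 40)/(2*k**2 + 7*k + 1).
A = 2*k + 8, B = 1, C = k**2 + 7*k/2 + 1/2.
Key eq: (2*k + 8)·f(k+1) = (1)·f(k) + (k**2 + 7*k/2 + 1/2).
Degrees (1,0,2) ⇒ d ≤ 1.
Match coefficients ⇒ f(k) = (k - 1)/2.
Then R = B(k−1)f/C = (k - 1)/(2*k**2 + 7*k + 1), so s_k = R(k)·t_k = -2**(k + 1)*(k - 1)*factorial(k + 3).
Check: Δs_k = -2**(k + 1)*(2*k**2 + 7*k + 1)*factorial(k + 3). ✓
Σ_(k=1)^n t_k = s_(n+1) − s_(1) = (-2**(n + 2)*n*factorial(n + 4)) − (0), i.e. -2**(n + 2)*n*factorial(n + 4).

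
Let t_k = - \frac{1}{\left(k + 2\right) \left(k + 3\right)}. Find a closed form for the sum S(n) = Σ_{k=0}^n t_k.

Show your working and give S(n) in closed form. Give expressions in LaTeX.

t_(k+1)/t_k = (k + 2)/(k + 4).
Gosper form: A/B · C(k+1)/C(k) with A=k + 2, B=k + 4, C=1.
Set up (k + 2)·f(k+1) − (k + 3)·f(k) − (1) = 0.
d = 1 from the (1,1,0) case.
Solving with deg f ≤ 1: f(k) = k/2.
R(k) = B(k−1)·f(k)/C(k) = k*(k + 3)/2; s_k = R·t_k = -k/(2*k + 4).
Check: Δs_k = -1/(k**2 + 5*k + 6). ✓
Σ_(k=0)^n t_k = s_(n+1) − s_(0) = ((-n - 1)/(2*(n + 3))) − (0), i.e. (-n - 1)/(2*(n + 3)).

S(n) = \frac{- n - 1}{2 \left(n + 3\right)}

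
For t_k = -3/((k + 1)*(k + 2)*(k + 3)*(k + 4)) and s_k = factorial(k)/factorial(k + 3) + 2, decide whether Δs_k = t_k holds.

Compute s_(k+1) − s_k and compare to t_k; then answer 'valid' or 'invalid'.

s_(k+1) = factorial(k + 1)/factorial(k + 4) + 2
s_(k+1) − s_k = -3/((k + 1)*(k + 2)*(k + 3)*(k + 4))
(s_(k+1) − s_k) − t_k = 0

Valid — Δs_k = t_k.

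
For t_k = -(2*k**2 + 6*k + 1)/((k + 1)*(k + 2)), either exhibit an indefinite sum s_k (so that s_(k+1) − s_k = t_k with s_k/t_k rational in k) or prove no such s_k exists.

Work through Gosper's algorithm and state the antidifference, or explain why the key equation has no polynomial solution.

Ratio r(k) = (k + 1)*(6*k + 2*(k + 1)**2 + 7)/((k + 3)*(2*k**2 + 6*k + 1)).
Take A(k)=k + 1, B(k)=k + 3, C(k)=k**2 + 3*k + 1/2.
Set up (k + 1)·f(k+1) − (k + 2)·f(k) − (k**2 + 3*k + 1/2) = 0.
Degrees (1,1,2) ⇒ d ≤ 2.
Solve for f: f(k) = k*(2*k - 1)/2 (degree 2 ≤ 2).
Certificate R = B(k−1)f/C = k*(k + 2)*(2*k - 1)/(2*k**2 + 6*k + 1) gives s_k = k*(1 - 2*k)/(k + 1).
Verify: (-2*k**2 - 6*k - 1)/(k**2 + 3*k + 2) matches t_k.

s_k = k*(1 - 2*k)/(k + 1)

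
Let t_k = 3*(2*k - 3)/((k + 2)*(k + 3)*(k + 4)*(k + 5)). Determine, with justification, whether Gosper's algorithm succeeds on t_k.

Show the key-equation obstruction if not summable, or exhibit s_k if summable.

Yes. s_k = k*(-k**2 - 9*k - 98)/(24*(k + 2)*(k + 3)*(k + 4)).

The ratio is (k + 2)*(2*k - 1)/((k + 6)*(2*k - 3)).
Factor: A=k + 2; B=k + 6; C=k - 3/2.
Need (k + 2)·f(k+1) − (k + 5)·f(k) = k - 3/2.
Degrees (1,1,1) ⇒ d ≤ 3.
A polynomial solution: f(k) = -k*(k**2 + 9*k + 98)/144.
Certificate R = B(k−1)f/C = -k*(k + 5)*(k**2 + 9*k + 98)/(72*(2*k - 3)) gives s_k = k*(-k**2 - 9*k - 98)/(24*(k + 2)*(k + 3)*(k + 4)).
s_(k+1) − s_k = 3*(2*k - 3)/(k**4 + 14*k**3 + 71*k**2 + 154*k + 120) = t_k.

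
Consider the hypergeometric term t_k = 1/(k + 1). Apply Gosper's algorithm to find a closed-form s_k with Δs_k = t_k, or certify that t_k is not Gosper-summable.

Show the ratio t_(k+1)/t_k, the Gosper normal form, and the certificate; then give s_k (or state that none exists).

r(k) = (k + 1)/(k + 2) after simplifying.
Gosper form: A/B · C(k+1)/C(k) with A=k + 1, B=k + 2, C=1.
Set up (k + 1)·f(k+1) − (k + 1)·f(k) − (1) = 0.
Degrees (1,1,0) ⇒ d ≤ 0.
Write f(k) = c0. Then LHS − RHS = -1, requiring -1 = 0: contradictory. No certificate.

none (Gosper's algorithm certifies no s_k)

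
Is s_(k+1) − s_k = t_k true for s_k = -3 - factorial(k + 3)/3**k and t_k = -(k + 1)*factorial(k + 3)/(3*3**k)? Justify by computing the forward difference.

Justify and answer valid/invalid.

s_(k+1) = -3**(-k - 1)*factorial(k + 4) - 3
s_(k+1) − s_k = -(k + 1)*factorial(k + 3)/(3*3**k)
(s_(k+1) − s_k) − t_k = 0

Valid: the claim telescopes to t_k.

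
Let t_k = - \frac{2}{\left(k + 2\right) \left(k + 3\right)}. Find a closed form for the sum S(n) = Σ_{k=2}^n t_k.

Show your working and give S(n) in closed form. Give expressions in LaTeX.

Step 1: r(k) = (k + 2)/(k + 4).
A = k + 2, B = k + 4, C = 1.
f must satisfy (k + 2)·f(k+1) − (k + 3)·f(k) = 1.
deg f ≤ 1 (via 1,1,0).
Solve for f: f(k) = k/2 (degree 1 ≤ 1).
R(k) = B(k−1)·f(k)/C(k) = k*(k + 3)/2; s_k = R·t_k = -k/(k + 2).
Verify: -2/(k**2 + 5*k + 6) matches t_k.
Σ_(k=2)^n t_k = s_(n+1) − s_(2) = ((-n - 1)/(n + 3)) − (-1/2), i.e. (1 - n)/(2*(n + 3)).

S(n) = \frac{1 - n}{2 \left(n + 3\right)}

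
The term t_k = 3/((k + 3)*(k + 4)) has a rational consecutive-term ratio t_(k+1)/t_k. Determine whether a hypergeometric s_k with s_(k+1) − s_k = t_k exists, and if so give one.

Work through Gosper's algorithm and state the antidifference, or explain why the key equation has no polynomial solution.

s_k = k/(k + 3)

Compute t_(k+1)/t_k: get (k + 3)/(k + 5).
Factor: A=k + 3; B=k + 5; C=1.
Set up (k + 3)·f(k+1) − (k + 4)·f(k) − (1) = 0.
d = 1 from the (1,1,0) case.
Coefficient equations give f(k) = k/3.
R(k) = B(k−1)·f(k)/C(k) = k*(k + 4)/3; s_k = R·t_k = k/(k + 3).
Δs = 3/(k**2 + 7*k + 12), as required.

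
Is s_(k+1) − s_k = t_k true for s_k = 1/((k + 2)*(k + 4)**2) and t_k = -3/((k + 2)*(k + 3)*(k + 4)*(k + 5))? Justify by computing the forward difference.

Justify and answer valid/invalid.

Invalid: residual (4*k + 17)/(k**6 + 23*k**5 + 217*k**4 + 1073*k**3 + 2926*k**2 + 4160*k + 2400) ≠ 0.

s_(k+1) = 1/((k + 3)*(k + 5)**2)
s_(k+1) − s_k = 1/((k + 3)*(k + 5)**2) - 1/((k + 2)*(k + 4)**2)
(s_(k+1) − s_k) − t_k = (4*k + 17)/(k**6 + 23*k**5 + 217*k**4 + 1073*k**3 + 2926*k**2 + 4160*k + 2400)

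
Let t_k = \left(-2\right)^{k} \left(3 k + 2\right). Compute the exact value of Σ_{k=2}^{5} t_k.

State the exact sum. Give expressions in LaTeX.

Ratio r(k) = 2*(-3*k - 5)/(3*k + 2).
Take A(k)=-2, B(k)=1, C(k)=k + 2/3.
Key eq: (-2)·f(k+1) = (1)·f(k) + (k + 2/3).
Degrees (0,0,1) ⇒ d ≤ 1.
Solve for f: f(k) = -k/3 (degree 1 ≤ 1).
Get s_k = R·t_k = -(-2)**k*k with R(k) = B(k−1)f(k)/C(k) = -k/(3*k + 2).
s_(k+1) − s_k = (-2)**k*(3*k + 2) = t_k.
Evaluate s at k=6 and k=2: -384 and -8; difference -376.

Σ = -376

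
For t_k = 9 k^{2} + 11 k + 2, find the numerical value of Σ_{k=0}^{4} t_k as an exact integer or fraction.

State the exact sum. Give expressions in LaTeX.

Σ = 390

r(k) = (9*k**2 + 29*k + 22)/(9*k**2 + 11*k + 2) after simplifying.
A = 1, B = 1, C = k**2 + 11*k/9 + 2/9.
Set up (1)·f(k+1) − (1)·f(k) − (k**2 + 11*k/9 + 2/9) = 0.
Bound: deg f ≤ 3.
A polynomial solution: f(k) = k*(k + 1)*(3*k - 2)/9.
So s_k = (B(k−1)f/C)·t_k = (k*(3*k - 2)/(9*k + 2))·t_k = k*(3*k**2 + k - 2).
Check: Δs_k = 9*k**2 + 11*k + 2. ✓
Evaluate s at k=5 and k=0: 390 and 0; difference 390.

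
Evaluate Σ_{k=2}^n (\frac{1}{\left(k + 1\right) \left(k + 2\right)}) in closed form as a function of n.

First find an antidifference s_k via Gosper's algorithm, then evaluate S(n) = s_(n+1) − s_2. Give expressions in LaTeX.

S(n) = \frac{n - 1}{3 \left(n + 2\right)}

Compute t_(k+1)/t_k: get (k + 1)/(k + 3).
So A=k + 1 and B=k + 3, with C=1.
Need (k + 1)·f(k+1) − (k + 2)·f(k) = 1.
deg f ≤ 1 (via 1,1,0).
Match coefficients ⇒ f(k) = k.
Then R = B(k−1)f/C = k*(k + 2), so s_k = R(k)·t_k = k/(k + 1).
Δs = 1/(k**2 + 3*k + 2), as required.
Σ_(k=2)^n t_k = s_(n+1) − s_(2) = ((n + 1)/(n + 2)) − (2/3), i.e. (n - 1)/(3*(n + 2)).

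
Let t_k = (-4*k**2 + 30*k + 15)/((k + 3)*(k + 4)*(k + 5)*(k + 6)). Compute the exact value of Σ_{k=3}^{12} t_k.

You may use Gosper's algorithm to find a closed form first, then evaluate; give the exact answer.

Σ = 1465/34272

t_(k+1)/t_k = (k + 3)*(30*k - 4*(k + 1)**2 + 45)/((k + 7)*(-4*k**2 + 30*k + 15)).
Gosper form: A/B · C(k+1)/C(k) with A=k + 3, B=k + 7, C=k**2 - 15*k/2 - 15/4.
Set up (k + 3)·f(k+1) − (k + 6)·f(k) − (k**2 - 15*k/2 - 15/4) = 0.
Degrees (1,1,2) ⇒ d ≤ 3.
Solve for f: f(k) = -k*(k**2 + 132*k + 17)/120 (degree 3 ≤ 3).
Get s_k = R·t_k = k*(k**2 + 132*k + 17)/(30*(k + 3)*(k + 4)*(k + 5)) with R(k) = B(k−1)f(k)/C(k) = -k*(k + 6)*(k**2 + 132*k + 17)/(30*(4*k**2 - 30*k - 15)).
Check: Δs_k = (-4*k**2 + 30*k + 15)/(k**4 + 18*k**3 + 119*k**2 + 342*k + 360). ✓
Evaluate s at k=13 and k=3: 4121/24480 and 211/1680; difference 1465/34272.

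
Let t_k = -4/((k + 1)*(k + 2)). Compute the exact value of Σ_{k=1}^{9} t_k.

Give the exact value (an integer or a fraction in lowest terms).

Σ = -18/11

Compute t_(k+1)/t_k: get (k + 1)/(k + 3).
A = k + 1, B = k + 3, C = 1.
Need (k + 1)·f(k+1) − (k + 2)·f(k) = 1.
deg f ≤ 1 (via 1,1,0).
A polynomial solution: f(k) = k.
Get s_k = R·t_k = -4*k/(k + 1) with R(k) = B(k−1)f(k)/C(k) = k*(k + 2).
Check: Δs_k = -4/(k**2 + 3*k + 2). ✓
Σ_(k=1)^(9) t_k = s_(10) − s_(1) = -40/11 − (-2) = -18/11.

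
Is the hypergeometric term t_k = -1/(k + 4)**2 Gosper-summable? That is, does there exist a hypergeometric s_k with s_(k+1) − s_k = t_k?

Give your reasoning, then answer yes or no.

No — the linear system for f has no solution.

t_(k+1)/t_k = (k + 4)**2/(k + 5)**2.
So A=k**2 + 8*k + 16 and B=k**2 + 10*k + 25, with C=1.
Solve (k**2 + 8*k + 16)·f(k+1) − (k**2 + 8*k + 16)·f(k) = 1.
From deg A=2, deg B=2, deg C=0: d=0.
Generic f = c0 gives residual -1; -1 = 0 cannot hold, so t_k is not Gosper-summable.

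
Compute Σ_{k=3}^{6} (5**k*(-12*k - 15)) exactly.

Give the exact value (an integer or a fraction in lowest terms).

Σ = -1639500

Compute t_(k+1)/t_k: get 5*(4*k + 9)/(4*k + 5).
So A=5 and B=1, with C=k + 5/4.
Set up (5)·f(k+1) − (1)·f(k) − (k + 5/4) = 0.
Bound: deg f ≤ 1.
Match coefficients ⇒ f(k) = k/4.
R(k) = B(k−1)·f(k)/C(k) = k/(4*k + 5); s_k = R·t_k = -3*5**k*k.
Verify: 5**k*(-12*k - 15) matches t_k.
Telescoping: Σ = s_(7) − s_(3) = -1640625 − (-1125) = -1639500.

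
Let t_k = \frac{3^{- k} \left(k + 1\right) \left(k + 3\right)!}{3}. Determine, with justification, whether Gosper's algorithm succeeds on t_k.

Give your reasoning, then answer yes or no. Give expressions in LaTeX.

Yes. s_k = 3^{- k} \left(k + 3\right)!.

r(k) = (k + 2)*(k + 4)/(3*(k + 1)) after simplifying.
Gosper form: A/B · C(k+1)/C(k) with A=k/3 + 4/3, B=1, C=k + 1.
Key eq: (k/3 + 4/3)·f(k+1) = (1)·f(k) + (k + 1).
deg f ≤ 0 (via 1,0,1).
Solve for f: f(k) = 3 (degree 0 ≤ 0).
So s_k = (B(k−1)f/C)·t_k = (3/(k + 1))·t_k = factorial(k + 3)/3**k.
Check: Δs_k = (k + 1)*factorial(k + 3)/(3*3**k). ✓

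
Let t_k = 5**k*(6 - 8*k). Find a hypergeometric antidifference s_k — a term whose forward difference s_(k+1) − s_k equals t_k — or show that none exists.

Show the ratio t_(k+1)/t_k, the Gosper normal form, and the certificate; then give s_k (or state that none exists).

s_k = 2*5**k*(2 - k)

Step 1: r(k) = 5*(4*k + 1)/(4*k - 3).
Gosper form: A/B · C(k+1)/C(k) with A=5, B=1, C=k - 3/4.
Solve (5)·f(k+1) − (1)·f(k) = k - 3/4.
d = 1 from the (0,0,1) case.
Coefficient equations give f(k) = (k - 2)/4.
R(k) = B(k−1)·f(k)/C(k) = (k - 2)/(4*k - 3); s_k = R·t_k = 2*5**k*(2 - k).
Δs = 5**k*(6 - 8*k), as required.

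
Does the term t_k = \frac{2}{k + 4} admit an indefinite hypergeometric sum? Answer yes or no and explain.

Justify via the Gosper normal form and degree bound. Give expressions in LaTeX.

No — the linear system for f has no solution.

The ratio is (k + 4)/(k + 5).
Take A(k)=k + 4, B(k)=k + 5, C(k)=1.
Solve (k + 4)·f(k+1) − (k + 4)·f(k) = 1.
d = 0 from the (1,1,0) case.
Generic f = c0 gives residual -1; -1 = 0 cannot hold, so t_k is not Gosper-summable.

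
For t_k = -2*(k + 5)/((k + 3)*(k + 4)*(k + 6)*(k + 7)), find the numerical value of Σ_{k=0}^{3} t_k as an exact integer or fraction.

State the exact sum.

t_(k+1)/t_k = (k + 3)*(k + 6)**2/((k + 5)**2*(k + 8)).
A = k + 3, B = k + 8, C = k**2 + 10*k + 25.
Key eq: (k + 3)·f(k+1) = (k + 7)·f(k) + (k**2 + 10*k + 25).
Bound: deg f ≤ 4.
Match coefficients ⇒ f(k) = k*(k + 4)*(k + 5)*(k + 9)/36.
Then R = B(k−1)f/C = k*(k + 4)*(k + 7)*(k + 9)/(36*(k + 5)), so s_k = R(k)·t_k = k*(-k - 9)/(18*(k**2 + 9*k + 18)).
Verify: 2*(-k - 5)/(k**4 + 20*k**3 + 145*k**2 + 450*k + 504) matches t_k.
Telescoping: Σ = s_(4) − s_(0) = -13/315 − (0) = -13/315.

Σ = -13/315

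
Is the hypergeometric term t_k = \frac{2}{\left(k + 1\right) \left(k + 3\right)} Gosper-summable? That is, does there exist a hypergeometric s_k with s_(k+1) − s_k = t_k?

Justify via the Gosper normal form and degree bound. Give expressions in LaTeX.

t_(k+1)/t_k = (k + 1)*(k + 3)/((k + 2)*(k + 4)).
Gosper form: A/B · C(k+1)/C(k) with A=k + 1, B=k + 4, C=k + 2.
Solve (k + 1)·f(k+1) − (k + 3)·f(k) = k + 2.
deg f ≤ 2 (via 1,1,1).
Solve for f: f(k) = k*(3*k + 5)/4 (degree 2 ≤ 2).
Certificate R = B(k−1)f/C = k*(k + 3)*(3*k + 5)/(4*(k + 2)) gives s_k = k*(3*k + 5)/(2*(k + 1)*(k + 2)).
Check: Δs_k = 2/(k**2 + 4*k + 3). ✓

Yes. s_k = \frac{k \left(3 k + 5\right)}{2 \left(k + 1\right) \left(k + 2\right)}.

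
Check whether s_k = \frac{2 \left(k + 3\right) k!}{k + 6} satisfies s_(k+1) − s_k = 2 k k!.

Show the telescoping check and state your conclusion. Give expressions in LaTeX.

s_(k+1) = 2*(k + 4)*factorial(k + 1)/(k + 7)
s_(k+1) − s_k = 2*(k**3 + 10*k**2 + 24*k + 3)*factorial(k)/((k + 6)*(k + 7))
(s_(k+1) − s_k) − t_k = -6*(k**2 + 6*k - 1)*factorial(k)/((k + 6)*(k + 7))

Invalid: residual - \frac{6 \left(k^{2} + 6 k - 1\right) k!}{\left(k + 6\right) \left(k + 7\right)} ≠ 0.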